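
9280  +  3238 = 12518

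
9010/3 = 3003 + 1/3=3003.33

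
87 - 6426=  - 6339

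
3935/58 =3935/58 = 67.84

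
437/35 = 437/35 = 12.49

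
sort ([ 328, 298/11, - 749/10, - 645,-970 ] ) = [ - 970,-645, - 749/10, 298/11, 328 ] 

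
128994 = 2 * 64497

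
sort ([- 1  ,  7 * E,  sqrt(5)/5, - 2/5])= [ - 1,  -  2/5 , sqrt( 5 ) /5,7*E ] 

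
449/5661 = 449/5661 = 0.08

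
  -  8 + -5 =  - 13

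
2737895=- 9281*( - 295)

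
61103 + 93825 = 154928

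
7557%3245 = 1067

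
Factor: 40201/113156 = 2^( - 2)*7^1*5743^1 * 28289^ ( - 1)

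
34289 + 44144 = 78433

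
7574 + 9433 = 17007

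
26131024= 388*67348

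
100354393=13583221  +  86771172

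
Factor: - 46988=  - 2^2 * 17^1*691^1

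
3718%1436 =846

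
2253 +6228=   8481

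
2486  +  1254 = 3740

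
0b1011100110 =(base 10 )742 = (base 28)QE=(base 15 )347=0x2e6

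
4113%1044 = 981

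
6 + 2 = 8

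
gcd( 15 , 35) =5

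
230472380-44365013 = 186107367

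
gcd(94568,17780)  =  4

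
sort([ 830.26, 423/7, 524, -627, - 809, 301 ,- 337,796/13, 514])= [ - 809,-627, -337 , 423/7, 796/13, 301,514, 524,830.26 ]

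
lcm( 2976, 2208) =68448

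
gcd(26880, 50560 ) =640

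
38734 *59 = 2285306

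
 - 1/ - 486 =1/486= 0.00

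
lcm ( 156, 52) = 156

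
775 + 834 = 1609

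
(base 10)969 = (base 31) 108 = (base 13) 597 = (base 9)1286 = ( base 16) 3c9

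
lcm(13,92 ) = 1196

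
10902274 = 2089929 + 8812345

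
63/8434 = 63/8434 = 0.01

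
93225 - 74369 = 18856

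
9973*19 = 189487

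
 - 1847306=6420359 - 8267665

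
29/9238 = 29/9238 = 0.00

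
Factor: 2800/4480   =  5/8 = 2^ (-3)*5^1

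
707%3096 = 707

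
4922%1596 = 134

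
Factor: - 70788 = -2^2  *  3^1*17^1  *347^1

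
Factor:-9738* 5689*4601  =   - 254893016682 = - 2^1*3^2*43^1*107^1*541^1*5689^1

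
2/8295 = 2/8295 = 0.00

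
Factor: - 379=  - 379^1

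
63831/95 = 63831/95 = 671.91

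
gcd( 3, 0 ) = 3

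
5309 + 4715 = 10024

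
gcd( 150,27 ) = 3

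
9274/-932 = - 10  +  23/466  =  - 9.95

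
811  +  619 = 1430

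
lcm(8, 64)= 64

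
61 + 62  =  123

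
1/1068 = 1/1068 = 0.00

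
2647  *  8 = 21176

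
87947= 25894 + 62053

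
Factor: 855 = 3^2 * 5^1*19^1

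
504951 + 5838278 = 6343229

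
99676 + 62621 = 162297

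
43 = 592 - 549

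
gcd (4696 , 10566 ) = 1174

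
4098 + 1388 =5486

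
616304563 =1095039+615209524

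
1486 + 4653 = 6139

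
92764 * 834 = 77365176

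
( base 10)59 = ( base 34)1p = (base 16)3B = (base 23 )2D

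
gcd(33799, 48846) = 1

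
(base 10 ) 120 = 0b1111000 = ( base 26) 4g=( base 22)5A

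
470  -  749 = -279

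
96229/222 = 433+103/222 = 433.46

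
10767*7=75369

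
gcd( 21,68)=1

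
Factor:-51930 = -2^1*3^2 *5^1*577^1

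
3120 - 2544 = 576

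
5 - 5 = 0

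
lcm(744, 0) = 0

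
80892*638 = 51609096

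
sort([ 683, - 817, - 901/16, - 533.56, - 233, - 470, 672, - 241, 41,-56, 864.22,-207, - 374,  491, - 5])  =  [ - 817 , - 533.56,-470,-374, - 241, - 233, - 207, - 901/16,-56 , - 5, 41,  491, 672,  683,  864.22 ] 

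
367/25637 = 367/25637 = 0.01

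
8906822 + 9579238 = 18486060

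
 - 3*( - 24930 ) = 74790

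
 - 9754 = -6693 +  - 3061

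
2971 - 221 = 2750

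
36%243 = 36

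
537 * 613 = 329181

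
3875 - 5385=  -1510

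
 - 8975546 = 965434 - 9940980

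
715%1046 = 715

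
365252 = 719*508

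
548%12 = 8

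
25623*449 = 11504727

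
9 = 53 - 44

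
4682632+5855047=10537679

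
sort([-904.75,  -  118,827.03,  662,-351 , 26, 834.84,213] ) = [ - 904.75, -351, - 118, 26,213 , 662, 827.03, 834.84 ] 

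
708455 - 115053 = 593402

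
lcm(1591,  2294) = 98642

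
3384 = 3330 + 54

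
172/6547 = 172/6547 = 0.03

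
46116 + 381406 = 427522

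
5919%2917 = 85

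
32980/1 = 32980 = 32980.00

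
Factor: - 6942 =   -  2^1 * 3^1 * 13^1*89^1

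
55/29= 1 + 26/29 = 1.90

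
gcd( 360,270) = 90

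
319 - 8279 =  -7960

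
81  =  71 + 10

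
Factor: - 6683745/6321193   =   - 3^1 * 5^1 *445583^1 * 6321193^( - 1) 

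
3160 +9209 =12369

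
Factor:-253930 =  - 2^1 * 5^1 * 67^1*379^1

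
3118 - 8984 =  - 5866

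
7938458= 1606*4943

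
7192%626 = 306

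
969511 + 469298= 1438809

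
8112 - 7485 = 627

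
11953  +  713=12666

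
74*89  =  6586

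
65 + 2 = 67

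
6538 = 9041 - 2503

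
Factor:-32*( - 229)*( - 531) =- 3891168= - 2^5*3^2*59^1*229^1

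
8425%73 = 30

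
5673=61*93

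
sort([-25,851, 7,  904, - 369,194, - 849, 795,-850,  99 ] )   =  [ - 850, - 849, - 369,-25, 7,99,194, 795, 851, 904]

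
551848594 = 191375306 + 360473288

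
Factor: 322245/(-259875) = - 5^( - 2)*31^1= - 31/25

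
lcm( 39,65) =195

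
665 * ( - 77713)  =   - 51679145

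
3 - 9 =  - 6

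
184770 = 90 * 2053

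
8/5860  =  2/1465 = 0.00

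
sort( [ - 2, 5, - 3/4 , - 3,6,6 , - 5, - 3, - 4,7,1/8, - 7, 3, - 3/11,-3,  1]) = [ - 7 ,-5, - 4, - 3, - 3, - 3, - 2, - 3/4, - 3/11,1/8, 1,3,5,6, 6, 7] 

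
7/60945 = 7/60945 = 0.00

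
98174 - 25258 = 72916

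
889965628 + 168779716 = 1058745344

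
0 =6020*0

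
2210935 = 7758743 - 5547808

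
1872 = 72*26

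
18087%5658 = 1113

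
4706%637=247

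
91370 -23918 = 67452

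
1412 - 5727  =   - 4315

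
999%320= 39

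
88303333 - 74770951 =13532382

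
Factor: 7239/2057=3^1*11^( - 2) * 17^( - 1 )*19^1*127^1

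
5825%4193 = 1632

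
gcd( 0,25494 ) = 25494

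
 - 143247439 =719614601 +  - 862862040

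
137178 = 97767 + 39411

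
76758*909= 69773022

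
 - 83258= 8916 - 92174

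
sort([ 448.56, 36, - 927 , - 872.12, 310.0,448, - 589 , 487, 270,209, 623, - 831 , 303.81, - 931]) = [ - 931, - 927, - 872.12, - 831, -589, 36,  209,  270, 303.81, 310.0, 448,  448.56, 487, 623]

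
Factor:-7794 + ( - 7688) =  - 15482 =- 2^1 * 7741^1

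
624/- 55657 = -624/55657  =  - 0.01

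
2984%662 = 336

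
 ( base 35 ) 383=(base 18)C3G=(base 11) 2a79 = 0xf76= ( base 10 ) 3958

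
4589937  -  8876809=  - 4286872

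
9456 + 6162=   15618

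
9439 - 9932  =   - 493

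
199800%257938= 199800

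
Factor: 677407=19^1 * 101^1 * 353^1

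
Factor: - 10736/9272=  - 2^1* 11^1 * 19^(-1 )= - 22/19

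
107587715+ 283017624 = 390605339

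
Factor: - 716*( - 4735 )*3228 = 2^4 * 3^1*5^1 * 179^1 * 269^1*947^1  =  10943759280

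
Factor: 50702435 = 5^1 * 7^1*997^1*1453^1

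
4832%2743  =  2089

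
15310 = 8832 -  - 6478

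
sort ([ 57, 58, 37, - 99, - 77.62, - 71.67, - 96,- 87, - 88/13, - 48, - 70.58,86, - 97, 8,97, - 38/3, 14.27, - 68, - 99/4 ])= [ - 99, - 97,- 96, - 87,-77.62, - 71.67, - 70.58, - 68, - 48, - 99/4, - 38/3,  -  88/13, 8 , 14.27, 37, 57 , 58, 86,97]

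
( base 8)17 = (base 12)13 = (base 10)15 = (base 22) f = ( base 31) f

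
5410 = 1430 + 3980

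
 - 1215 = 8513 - 9728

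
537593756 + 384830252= 922424008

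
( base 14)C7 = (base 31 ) 5K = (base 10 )175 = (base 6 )451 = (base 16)AF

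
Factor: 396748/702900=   127/225 = 3^( - 2 ) * 5^ (-2 )*127^1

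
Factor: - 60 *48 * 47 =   -  2^6* 3^2* 5^1 *47^1 =- 135360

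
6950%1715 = 90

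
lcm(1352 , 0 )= 0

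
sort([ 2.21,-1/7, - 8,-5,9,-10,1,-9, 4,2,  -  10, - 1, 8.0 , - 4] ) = [ - 10, - 10, -9,-8, - 5, - 4 ,-1,-1/7,1, 2 , 2.21,4, 8.0,9 ]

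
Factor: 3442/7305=2^1*3^(- 1 ) * 5^( - 1)*487^( - 1)*1721^1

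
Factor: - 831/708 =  - 2^(  -  2)*59^( - 1) * 277^1 = - 277/236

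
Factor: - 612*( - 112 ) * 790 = 54149760 = 2^7*3^2*5^1* 7^1 * 17^1 * 79^1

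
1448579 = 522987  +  925592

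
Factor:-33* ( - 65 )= 2145 = 3^1 * 5^1*  11^1*13^1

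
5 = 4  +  1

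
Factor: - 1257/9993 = - 419^1*3331^(-1)= - 419/3331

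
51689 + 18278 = 69967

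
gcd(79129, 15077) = 1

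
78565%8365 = 3280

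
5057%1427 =776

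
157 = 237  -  80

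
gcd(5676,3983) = 1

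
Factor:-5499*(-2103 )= 11564397 = 3^3*13^1*47^1*701^1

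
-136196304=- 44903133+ - 91293171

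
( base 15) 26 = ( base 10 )36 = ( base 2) 100100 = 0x24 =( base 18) 20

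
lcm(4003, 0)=0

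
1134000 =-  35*(  -  32400 ) 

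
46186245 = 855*54019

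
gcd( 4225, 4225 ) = 4225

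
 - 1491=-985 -506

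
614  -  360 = 254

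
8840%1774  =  1744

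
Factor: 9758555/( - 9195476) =-2^(-2) * 5^1*23^1*84857^1*2298869^( - 1 ) 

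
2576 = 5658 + - 3082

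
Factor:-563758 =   -  2^1*13^1*21683^1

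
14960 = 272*55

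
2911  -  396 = 2515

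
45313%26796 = 18517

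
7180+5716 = 12896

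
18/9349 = 18/9349  =  0.00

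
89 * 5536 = 492704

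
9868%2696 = 1780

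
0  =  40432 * 0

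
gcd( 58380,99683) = 1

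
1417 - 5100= -3683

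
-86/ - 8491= 86/8491 =0.01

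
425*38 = 16150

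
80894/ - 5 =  - 80894/5 = - 16178.80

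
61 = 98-37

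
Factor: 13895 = 5^1*7^1* 397^1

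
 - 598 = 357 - 955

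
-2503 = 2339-4842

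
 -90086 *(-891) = 80266626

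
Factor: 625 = 5^4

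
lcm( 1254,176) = 10032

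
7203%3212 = 779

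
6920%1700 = 120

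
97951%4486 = 3745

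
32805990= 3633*9030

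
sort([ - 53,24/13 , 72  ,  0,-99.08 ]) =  [ - 99.08, -53, 0,24/13,72] 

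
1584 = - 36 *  ( - 44 )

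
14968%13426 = 1542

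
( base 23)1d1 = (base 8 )1475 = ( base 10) 829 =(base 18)2A1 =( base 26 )15n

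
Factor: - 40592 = -2^4*43^1*59^1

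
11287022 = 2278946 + 9008076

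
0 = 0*1735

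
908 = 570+338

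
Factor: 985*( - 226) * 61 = - 13579210 = -2^1*5^1*61^1 * 113^1*197^1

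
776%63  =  20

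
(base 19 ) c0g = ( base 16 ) 10FC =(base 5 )114343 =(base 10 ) 4348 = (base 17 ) f0d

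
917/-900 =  - 2  +  883/900=- 1.02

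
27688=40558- 12870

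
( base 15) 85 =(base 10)125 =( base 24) 55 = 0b1111101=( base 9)148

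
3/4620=1/1540 = 0.00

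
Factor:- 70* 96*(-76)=2^8*3^1*5^1*7^1*19^1 = 510720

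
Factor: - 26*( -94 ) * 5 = 2^2*5^1 * 13^1*47^1 =12220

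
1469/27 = 54 + 11/27 = 54.41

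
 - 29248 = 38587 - 67835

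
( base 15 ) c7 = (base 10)187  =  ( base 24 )7j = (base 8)273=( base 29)6D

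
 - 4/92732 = -1/23183 = - 0.00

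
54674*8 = 437392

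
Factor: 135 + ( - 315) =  - 180=- 2^2*3^2* 5^1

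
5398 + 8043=13441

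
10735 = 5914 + 4821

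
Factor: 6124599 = 3^3*13^1*  17449^1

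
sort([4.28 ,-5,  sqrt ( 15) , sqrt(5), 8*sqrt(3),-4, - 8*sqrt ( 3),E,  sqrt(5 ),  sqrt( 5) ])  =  [ - 8*sqrt(3), - 5, -4, sqrt(5 ),  sqrt(5 ), sqrt(5),  E, sqrt ( 15), 4.28, 8*sqrt(3)]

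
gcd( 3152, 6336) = 16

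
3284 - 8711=- 5427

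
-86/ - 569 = 86/569 = 0.15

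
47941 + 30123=78064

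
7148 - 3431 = 3717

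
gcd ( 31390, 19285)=5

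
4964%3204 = 1760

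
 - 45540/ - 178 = 22770/89 = 255.84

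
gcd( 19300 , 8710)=10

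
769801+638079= 1407880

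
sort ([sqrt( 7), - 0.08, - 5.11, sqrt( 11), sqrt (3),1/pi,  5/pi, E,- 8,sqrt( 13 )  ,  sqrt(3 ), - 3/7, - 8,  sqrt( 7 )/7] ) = [-8, - 8,-5.11, - 3/7, - 0.08 , 1/pi, sqrt( 7 ) /7,5/pi, sqrt( 3),sqrt( 3), sqrt( 7 ), E, sqrt(11 ),sqrt( 13 ) ] 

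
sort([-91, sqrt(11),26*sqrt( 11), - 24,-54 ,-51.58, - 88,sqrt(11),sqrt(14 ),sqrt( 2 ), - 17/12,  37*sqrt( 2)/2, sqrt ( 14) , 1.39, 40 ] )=[ - 91,  -  88,  -  54, - 51.58, -24,-17/12,1.39, sqrt(2), sqrt( 11), sqrt( 11),  sqrt (14 ) , sqrt (14 ),  37*sqrt ( 2 ) /2,40,26 * sqrt(11)]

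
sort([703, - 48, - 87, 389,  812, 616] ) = [ - 87,  -  48,389, 616,  703,  812]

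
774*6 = 4644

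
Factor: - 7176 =  -  2^3*3^1*13^1*23^1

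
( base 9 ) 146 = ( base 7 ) 234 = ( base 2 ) 1111011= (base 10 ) 123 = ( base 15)83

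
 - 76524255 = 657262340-733786595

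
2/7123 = 2/7123 =0.00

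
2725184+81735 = 2806919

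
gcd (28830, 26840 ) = 10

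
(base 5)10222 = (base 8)1257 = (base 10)687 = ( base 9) 843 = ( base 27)PC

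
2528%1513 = 1015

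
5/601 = 5/601 =0.01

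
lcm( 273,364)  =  1092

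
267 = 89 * 3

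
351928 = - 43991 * (-8)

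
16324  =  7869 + 8455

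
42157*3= 126471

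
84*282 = 23688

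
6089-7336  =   - 1247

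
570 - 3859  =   - 3289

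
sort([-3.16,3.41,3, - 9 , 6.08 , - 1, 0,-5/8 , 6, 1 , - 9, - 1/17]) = [ - 9 , - 9, - 3.16, - 1, - 5/8, -1/17, 0,1,3,3.41 , 6 , 6.08]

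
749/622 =749/622= 1.20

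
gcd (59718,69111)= 3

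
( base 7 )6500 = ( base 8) 4377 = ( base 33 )23Q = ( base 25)3H3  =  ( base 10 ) 2303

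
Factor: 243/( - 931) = - 3^5*7^( - 2)*19^( - 1)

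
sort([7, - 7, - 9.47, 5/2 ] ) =[-9.47, - 7 , 5/2,7] 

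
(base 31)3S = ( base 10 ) 121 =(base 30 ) 41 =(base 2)1111001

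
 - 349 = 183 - 532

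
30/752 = 15/376 = 0.04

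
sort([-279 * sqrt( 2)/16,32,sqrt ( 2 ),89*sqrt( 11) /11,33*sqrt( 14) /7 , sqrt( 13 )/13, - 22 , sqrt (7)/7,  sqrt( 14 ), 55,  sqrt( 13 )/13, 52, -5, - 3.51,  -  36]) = [ - 36,  -  279 * sqrt( 2) /16,-22, - 5, - 3.51, sqrt(13 )/13,  sqrt( 13) /13,sqrt( 7)/7 , sqrt ( 2) , sqrt(14), 33*sqrt( 14 )/7,89*sqrt (11)/11,32, 52, 55 ]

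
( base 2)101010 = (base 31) 1b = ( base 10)42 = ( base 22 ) 1k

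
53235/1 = 53235 = 53235.00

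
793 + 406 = 1199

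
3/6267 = 1/2089 = 0.00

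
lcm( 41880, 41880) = 41880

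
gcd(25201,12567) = 1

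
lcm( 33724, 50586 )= 101172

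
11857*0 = 0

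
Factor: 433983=3^1 *11^1*13151^1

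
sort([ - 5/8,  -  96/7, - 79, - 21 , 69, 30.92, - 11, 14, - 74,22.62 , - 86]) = [-86,-79,-74, - 21, - 96/7, - 11, - 5/8,14, 22.62,30.92, 69]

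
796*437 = 347852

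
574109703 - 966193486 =-392083783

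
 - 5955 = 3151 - 9106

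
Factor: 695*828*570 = 328012200 =2^3*3^3*5^2*19^1*23^1*139^1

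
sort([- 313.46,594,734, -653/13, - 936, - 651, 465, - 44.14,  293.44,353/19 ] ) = [ - 936,-651 , - 313.46,  -  653/13 , - 44.14,353/19,293.44,465,  594,734]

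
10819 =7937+2882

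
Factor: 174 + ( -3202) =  - 3028 = - 2^2*757^1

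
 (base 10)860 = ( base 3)1011212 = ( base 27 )14N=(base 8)1534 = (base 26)172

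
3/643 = 3/643 = 0.00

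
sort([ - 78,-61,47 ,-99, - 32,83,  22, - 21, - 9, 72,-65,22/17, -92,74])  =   [-99,-92, - 78,-65,  -  61,-32  ,-21, - 9,22/17, 22,47 , 72,74, 83]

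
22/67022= 11/33511 = 0.00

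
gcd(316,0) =316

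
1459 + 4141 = 5600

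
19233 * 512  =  9847296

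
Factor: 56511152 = 2^4*911^1*3877^1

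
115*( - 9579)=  - 1101585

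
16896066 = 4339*3894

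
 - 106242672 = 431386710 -537629382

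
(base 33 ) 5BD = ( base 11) 4412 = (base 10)5821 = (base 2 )1011010111101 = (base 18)hh7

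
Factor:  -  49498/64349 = -2^1 *229^(-1 )*281^( - 1 )*24749^1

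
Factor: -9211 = -61^1 * 151^1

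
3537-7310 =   -  3773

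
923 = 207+716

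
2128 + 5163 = 7291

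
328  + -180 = 148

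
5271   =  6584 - 1313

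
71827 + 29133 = 100960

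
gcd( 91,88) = 1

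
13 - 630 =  - 617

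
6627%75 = 27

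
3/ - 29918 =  - 1 + 29915/29918 =-0.00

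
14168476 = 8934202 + 5234274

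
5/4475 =1/895 =0.00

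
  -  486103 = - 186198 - 299905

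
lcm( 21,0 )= 0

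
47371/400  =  47371/400 = 118.43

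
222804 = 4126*54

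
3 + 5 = 8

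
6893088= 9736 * 708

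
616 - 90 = 526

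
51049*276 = 14089524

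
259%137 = 122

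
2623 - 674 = 1949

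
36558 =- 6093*( - 6 )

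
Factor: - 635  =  -5^1 * 127^1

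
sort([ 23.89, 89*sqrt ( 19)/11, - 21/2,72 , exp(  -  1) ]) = [ - 21/2, exp( - 1 ), 23.89, 89*sqrt(19) /11, 72 ]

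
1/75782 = 1/75782 = 0.00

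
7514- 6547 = 967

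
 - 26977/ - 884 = 30 + 457/884= 30.52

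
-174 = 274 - 448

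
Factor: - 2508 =-2^2* 3^1*11^1*19^1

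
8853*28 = 247884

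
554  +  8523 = 9077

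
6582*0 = 0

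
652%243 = 166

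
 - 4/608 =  - 1/152 = -0.01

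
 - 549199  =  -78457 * 7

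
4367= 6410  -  2043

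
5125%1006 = 95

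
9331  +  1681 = 11012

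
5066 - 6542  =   - 1476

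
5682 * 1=5682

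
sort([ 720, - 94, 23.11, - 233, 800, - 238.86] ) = [-238.86, - 233, - 94 , 23.11,  720, 800 ] 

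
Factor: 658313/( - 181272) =- 2^ ( - 3)*3^(  -  1)* 7^ (-1 )*13^( - 1 )* 53^1*83^( - 1)*12421^1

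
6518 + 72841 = 79359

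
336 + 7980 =8316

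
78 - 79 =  - 1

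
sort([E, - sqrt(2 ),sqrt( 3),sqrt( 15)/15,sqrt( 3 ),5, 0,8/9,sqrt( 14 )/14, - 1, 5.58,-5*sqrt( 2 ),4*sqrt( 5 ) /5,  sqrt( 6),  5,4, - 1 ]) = [-5*sqrt( 2 ), - sqrt(2 ), - 1, - 1,0,sqrt( 15 ) /15,sqrt( 14 )/14,8/9, sqrt(3),sqrt ( 3 ),4*sqrt( 5)/5,sqrt(6 ),  E,  4,5, 5,5.58 ]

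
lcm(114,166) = 9462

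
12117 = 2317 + 9800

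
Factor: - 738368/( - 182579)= 2^6 * 83^1*139^1 * 182579^( - 1 ) 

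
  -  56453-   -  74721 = 18268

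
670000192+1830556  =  671830748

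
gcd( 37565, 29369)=683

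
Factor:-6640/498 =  - 40/3= - 2^3*3^( - 1)*5^1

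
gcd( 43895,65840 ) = 5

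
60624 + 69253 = 129877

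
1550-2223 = -673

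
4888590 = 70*69837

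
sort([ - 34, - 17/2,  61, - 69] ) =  [ - 69 , -34, - 17/2, 61] 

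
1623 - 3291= - 1668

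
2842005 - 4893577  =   - 2051572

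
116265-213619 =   -  97354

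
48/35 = 1 + 13/35 = 1.37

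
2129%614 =287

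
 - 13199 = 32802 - 46001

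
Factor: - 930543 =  - 3^1*310181^1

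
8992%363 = 280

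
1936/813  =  2 + 310/813 = 2.38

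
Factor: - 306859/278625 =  - 3^( - 1)*5^( - 3 )*7^1*59^1 = - 413/375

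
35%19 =16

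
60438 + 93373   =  153811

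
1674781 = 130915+1543866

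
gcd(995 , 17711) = 199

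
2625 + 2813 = 5438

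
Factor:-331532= -2^2*82883^1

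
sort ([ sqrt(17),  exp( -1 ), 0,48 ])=[0,  exp(-1 ), sqrt(17), 48] 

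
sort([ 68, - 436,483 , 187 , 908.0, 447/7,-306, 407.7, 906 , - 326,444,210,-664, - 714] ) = [-714, - 664, -436,  -  326,- 306,447/7,68, 187,210,407.7,444,483,  906, 908.0]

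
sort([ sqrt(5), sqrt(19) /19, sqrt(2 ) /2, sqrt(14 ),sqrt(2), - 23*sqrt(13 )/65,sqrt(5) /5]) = [ - 23*sqrt(13)/65 , sqrt( 19)/19,sqrt (5)/5,sqrt( 2) /2, sqrt ( 2 ),sqrt( 5),sqrt( 14)]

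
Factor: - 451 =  - 11^1*41^1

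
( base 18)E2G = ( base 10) 4588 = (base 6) 33124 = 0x11ec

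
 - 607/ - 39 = 607/39  =  15.56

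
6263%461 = 270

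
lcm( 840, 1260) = 2520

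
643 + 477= 1120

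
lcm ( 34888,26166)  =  104664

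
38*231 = 8778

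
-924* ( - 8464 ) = 7820736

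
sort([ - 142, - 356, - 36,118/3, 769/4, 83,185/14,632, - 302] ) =[ - 356, - 302, - 142,  -  36,185/14 , 118/3, 83, 769/4, 632] 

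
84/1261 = 84/1261 = 0.07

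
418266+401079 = 819345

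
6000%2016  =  1968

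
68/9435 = 4/555 = 0.01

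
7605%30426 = 7605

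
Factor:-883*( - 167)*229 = 167^1*229^1*883^1 = 33768569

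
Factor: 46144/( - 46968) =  - 2^3*3^( - 1) * 7^1 * 19^(-1)  =  - 56/57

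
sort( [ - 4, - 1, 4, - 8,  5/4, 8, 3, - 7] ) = [-8, - 7, - 4,-1, 5/4, 3, 4, 8 ]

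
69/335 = 69/335 =0.21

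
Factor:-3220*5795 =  - 18659900 = - 2^2*5^2*7^1*19^1*23^1*61^1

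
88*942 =82896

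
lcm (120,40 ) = 120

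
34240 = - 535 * ( - 64)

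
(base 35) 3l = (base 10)126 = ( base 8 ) 176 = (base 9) 150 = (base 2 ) 1111110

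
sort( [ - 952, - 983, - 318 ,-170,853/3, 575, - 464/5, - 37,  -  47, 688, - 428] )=[ - 983 , - 952, - 428, - 318, - 170,-464/5, - 47, - 37,853/3, 575, 688]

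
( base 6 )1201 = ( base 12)201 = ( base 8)441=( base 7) 562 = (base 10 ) 289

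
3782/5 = 756 + 2/5 = 756.40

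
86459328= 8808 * 9816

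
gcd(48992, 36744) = 12248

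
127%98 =29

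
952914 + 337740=1290654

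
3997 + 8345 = 12342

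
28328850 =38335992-10007142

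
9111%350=11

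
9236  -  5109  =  4127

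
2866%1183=500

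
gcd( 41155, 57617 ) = 8231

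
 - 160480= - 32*5015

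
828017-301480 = 526537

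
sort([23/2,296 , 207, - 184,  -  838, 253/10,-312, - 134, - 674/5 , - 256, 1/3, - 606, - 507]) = [-838, - 606, - 507, - 312, - 256, - 184, - 674/5 , - 134, 1/3, 23/2, 253/10, 207,296 ]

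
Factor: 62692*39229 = 2^2*7^1*2239^1*39229^1 = 2459344468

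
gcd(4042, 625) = 1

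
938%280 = 98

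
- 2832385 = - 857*3305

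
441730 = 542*815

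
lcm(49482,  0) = 0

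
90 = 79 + 11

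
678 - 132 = 546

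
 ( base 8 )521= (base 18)10d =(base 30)b7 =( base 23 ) EF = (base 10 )337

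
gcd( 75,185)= 5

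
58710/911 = 64 + 406/911 = 64.45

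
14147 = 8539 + 5608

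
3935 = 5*787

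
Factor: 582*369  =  2^1 * 3^3 * 41^1  *97^1 = 214758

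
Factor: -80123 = - 19^1*4217^1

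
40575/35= 8115/7 = 1159.29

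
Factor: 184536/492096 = 2^( - 3) *3^1 =3/8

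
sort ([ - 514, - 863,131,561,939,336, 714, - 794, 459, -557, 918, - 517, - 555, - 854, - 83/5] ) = [ - 863 , - 854, - 794, - 557, - 555, - 517, - 514, - 83/5,131,  336,459 , 561,714 , 918 , 939]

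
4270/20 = 213 + 1/2 = 213.50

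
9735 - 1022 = 8713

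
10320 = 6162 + 4158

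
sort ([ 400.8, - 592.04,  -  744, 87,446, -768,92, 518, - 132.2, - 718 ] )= [ - 768, - 744, - 718, - 592.04, - 132.2, 87, 92, 400.8, 446, 518]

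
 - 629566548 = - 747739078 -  - 118172530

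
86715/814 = 106 + 431/814=106.53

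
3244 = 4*811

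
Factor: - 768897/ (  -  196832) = 2^( - 5)*3^2* 37^1 * 2309^1 *6151^( - 1) 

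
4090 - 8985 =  -4895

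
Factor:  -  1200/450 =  - 8/3 = - 2^3*3^( - 1) 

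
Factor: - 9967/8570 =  - 2^( - 1 )*5^( - 1)*857^(-1 )*9967^1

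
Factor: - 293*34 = -9962=-2^1*17^1*293^1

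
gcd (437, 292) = 1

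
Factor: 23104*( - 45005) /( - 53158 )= 519897760/26579 =2^5 * 5^1*7^(-1 )*19^2*3797^(-1)*9001^1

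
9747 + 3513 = 13260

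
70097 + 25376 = 95473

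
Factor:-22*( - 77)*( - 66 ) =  - 2^2*3^1 * 7^1 * 11^3 = - 111804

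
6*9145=54870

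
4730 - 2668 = 2062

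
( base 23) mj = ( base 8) 1015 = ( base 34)ff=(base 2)1000001101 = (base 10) 525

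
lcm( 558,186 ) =558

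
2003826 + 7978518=9982344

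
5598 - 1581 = 4017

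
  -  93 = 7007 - 7100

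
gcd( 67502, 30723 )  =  1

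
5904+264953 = 270857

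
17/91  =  17/91 = 0.19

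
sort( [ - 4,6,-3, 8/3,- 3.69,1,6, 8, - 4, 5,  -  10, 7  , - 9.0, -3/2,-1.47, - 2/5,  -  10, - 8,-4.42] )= [ - 10, - 10, - 9.0, - 8,-4.42, -4, - 4, - 3.69, - 3, - 3/2, - 1.47 , - 2/5, 1, 8/3, 5, 6, 6,7, 8]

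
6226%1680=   1186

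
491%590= 491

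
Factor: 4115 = 5^1*823^1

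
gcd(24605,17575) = 3515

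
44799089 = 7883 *5683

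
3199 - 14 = 3185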